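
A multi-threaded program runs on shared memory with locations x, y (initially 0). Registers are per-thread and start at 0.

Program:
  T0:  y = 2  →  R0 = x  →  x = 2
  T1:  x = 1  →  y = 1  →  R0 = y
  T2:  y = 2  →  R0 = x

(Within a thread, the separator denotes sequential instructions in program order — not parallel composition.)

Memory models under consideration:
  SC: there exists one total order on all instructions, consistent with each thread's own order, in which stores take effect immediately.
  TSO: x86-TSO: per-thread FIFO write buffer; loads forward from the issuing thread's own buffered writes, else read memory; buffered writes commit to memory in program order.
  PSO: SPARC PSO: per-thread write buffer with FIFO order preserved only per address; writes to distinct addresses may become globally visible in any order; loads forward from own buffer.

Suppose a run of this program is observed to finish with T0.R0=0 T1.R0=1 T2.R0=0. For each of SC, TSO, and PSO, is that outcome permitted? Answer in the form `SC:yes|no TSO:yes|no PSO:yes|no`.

SC:yes TSO:yes PSO:yes

outcome vector order: (T0.R0,T1.R0,T2.R0)
[SC] allowed = {0/1/0; 0/1/1; 0/1/2; 0/2/1; 0/2/2; 1/1/0; 1/1/1; 1/1/2; 1/2/0; 1/2/1; 1/2/2}
[TSO] allowed = {0/1/0; 0/1/1; 0/1/2; 0/2/0; 0/2/1; 0/2/2; 1/1/0; 1/1/1; 1/1/2; 1/2/0; 1/2/1; 1/2/2}
[PSO] allowed = {0/1/0; 0/1/1; 0/1/2; 0/2/0; 0/2/1; 0/2/2; 1/1/0; 1/1/1; 1/1/2; 1/2/0; 1/2/1; 1/2/2}
target 0/1/0 ∈ {SC,TSO,PSO}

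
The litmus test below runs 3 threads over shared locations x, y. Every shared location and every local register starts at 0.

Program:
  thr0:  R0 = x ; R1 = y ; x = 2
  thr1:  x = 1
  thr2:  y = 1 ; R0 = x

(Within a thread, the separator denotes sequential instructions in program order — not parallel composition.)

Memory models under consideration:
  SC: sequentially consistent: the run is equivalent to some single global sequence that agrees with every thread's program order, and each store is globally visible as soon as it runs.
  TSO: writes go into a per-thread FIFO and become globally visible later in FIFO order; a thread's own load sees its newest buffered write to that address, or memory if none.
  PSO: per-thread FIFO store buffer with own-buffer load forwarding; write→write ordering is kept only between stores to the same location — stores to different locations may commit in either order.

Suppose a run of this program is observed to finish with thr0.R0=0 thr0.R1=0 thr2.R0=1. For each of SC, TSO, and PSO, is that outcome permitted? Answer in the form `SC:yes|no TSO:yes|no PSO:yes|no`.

SC:yes TSO:yes PSO:yes

outcome vector order: (thr0.R0,thr0.R1,thr2.R0)
[SC] allowed = {(0,0,0), (0,0,1), (0,0,2), (0,1,0), (0,1,1), (0,1,2), (1,0,1), (1,0,2), (1,1,0), (1,1,1), (1,1,2)}
[TSO] allowed = {(0,0,0), (0,0,1), (0,0,2), (0,1,0), (0,1,1), (0,1,2), (1,0,0), (1,0,1), (1,0,2), (1,1,0), (1,1,1), (1,1,2)}
[PSO] allowed = {(0,0,0), (0,0,1), (0,0,2), (0,1,0), (0,1,1), (0,1,2), (1,0,0), (1,0,1), (1,0,2), (1,1,0), (1,1,1), (1,1,2)}
target (0,0,1) ∈ {SC,TSO,PSO}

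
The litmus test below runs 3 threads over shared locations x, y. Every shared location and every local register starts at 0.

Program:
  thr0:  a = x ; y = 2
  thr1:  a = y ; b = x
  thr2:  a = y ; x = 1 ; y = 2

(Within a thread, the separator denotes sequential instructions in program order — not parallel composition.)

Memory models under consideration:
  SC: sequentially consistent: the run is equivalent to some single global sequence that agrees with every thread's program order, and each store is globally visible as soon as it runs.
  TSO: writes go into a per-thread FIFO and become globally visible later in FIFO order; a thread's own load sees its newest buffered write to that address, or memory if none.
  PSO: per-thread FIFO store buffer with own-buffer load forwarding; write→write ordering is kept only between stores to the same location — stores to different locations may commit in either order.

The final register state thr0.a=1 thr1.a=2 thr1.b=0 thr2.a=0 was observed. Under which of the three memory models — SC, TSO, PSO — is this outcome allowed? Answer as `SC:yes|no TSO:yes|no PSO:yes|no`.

outcome vector order: (thr0.a,thr1.a,thr1.b,thr2.a)
SC: 11 outcomes — {0/0/0/0 0/0/0/2 0/0/1/0 0/0/1/2 0/2/0/0 0/2/0/2 0/2/1/0 0/2/1/2 1/0/0/0 1/0/1/0 1/2/1/0}
TSO: 11 outcomes — {0/0/0/0 0/0/0/2 0/0/1/0 0/0/1/2 0/2/0/0 0/2/0/2 0/2/1/0 0/2/1/2 1/0/0/0 1/0/1/0 1/2/1/0}
PSO: 12 outcomes — {0/0/0/0 0/0/0/2 0/0/1/0 0/0/1/2 0/2/0/0 0/2/0/2 0/2/1/0 0/2/1/2 1/0/0/0 1/0/1/0 1/2/0/0 1/2/1/0}
target 1/2/0/0 ∈ {PSO}

SC:no TSO:no PSO:yes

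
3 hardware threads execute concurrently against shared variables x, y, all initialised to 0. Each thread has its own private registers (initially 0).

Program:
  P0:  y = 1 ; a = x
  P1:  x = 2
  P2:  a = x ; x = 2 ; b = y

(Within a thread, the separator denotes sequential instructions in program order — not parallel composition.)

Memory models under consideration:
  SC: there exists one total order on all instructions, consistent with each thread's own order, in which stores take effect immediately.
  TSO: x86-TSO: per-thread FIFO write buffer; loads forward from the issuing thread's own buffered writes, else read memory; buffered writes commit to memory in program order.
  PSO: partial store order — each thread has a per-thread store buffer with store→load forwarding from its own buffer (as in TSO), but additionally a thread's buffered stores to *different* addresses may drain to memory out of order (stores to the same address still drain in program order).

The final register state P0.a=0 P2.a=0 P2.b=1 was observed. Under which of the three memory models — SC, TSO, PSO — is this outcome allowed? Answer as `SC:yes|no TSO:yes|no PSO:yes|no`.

outcome vector order: (P0.a,P2.a,P2.b)
SC (6): 0/0/1; 0/2/1; 2/0/0; 2/0/1; 2/2/0; 2/2/1
TSO (8): 0/0/0; 0/0/1; 0/2/0; 0/2/1; 2/0/0; 2/0/1; 2/2/0; 2/2/1
PSO (8): 0/0/0; 0/0/1; 0/2/0; 0/2/1; 2/0/0; 2/0/1; 2/2/0; 2/2/1
target 0/0/1 ∈ {SC,TSO,PSO}

SC:yes TSO:yes PSO:yes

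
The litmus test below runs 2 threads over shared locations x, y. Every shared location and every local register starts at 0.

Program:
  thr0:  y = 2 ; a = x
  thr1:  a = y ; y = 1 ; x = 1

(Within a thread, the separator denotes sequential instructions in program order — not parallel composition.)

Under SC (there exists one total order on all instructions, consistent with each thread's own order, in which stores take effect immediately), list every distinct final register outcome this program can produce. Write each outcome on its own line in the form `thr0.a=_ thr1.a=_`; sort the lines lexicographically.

outcome vector order: (thr0.a,thr1.a)
|SC outcomes| = 4

thr0.a=0 thr1.a=0
thr0.a=0 thr1.a=2
thr0.a=1 thr1.a=0
thr0.a=1 thr1.a=2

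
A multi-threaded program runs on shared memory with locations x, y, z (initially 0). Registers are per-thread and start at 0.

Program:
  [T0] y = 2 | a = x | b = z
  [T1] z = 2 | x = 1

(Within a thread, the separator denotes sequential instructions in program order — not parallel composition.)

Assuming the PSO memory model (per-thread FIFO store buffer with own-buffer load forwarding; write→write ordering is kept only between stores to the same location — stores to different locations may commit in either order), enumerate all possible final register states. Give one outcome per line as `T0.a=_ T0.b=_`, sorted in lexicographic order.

outcome vector order: (T0.a,T0.b)
|PSO outcomes| = 4

T0.a=0 T0.b=0
T0.a=0 T0.b=2
T0.a=1 T0.b=0
T0.a=1 T0.b=2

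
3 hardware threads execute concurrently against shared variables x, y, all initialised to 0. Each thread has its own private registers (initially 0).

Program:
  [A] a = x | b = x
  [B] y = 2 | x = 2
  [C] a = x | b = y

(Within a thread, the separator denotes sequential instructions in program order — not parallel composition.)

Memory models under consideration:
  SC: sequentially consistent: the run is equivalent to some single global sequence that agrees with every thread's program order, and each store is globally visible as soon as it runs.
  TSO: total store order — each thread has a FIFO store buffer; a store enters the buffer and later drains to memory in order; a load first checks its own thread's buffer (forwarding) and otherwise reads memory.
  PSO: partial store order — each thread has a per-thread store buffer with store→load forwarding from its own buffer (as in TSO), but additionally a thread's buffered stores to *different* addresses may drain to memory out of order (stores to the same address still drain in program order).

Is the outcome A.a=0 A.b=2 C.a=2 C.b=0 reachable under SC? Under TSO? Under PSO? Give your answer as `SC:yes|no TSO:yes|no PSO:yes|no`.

outcome vector order: (A.a,A.b,C.a,C.b)
under SC → <0 0 0 0>; <0 0 0 2>; <0 0 2 2>; <0 2 0 0>; <0 2 0 2>; <0 2 2 2>; <2 2 0 0>; <2 2 0 2>; <2 2 2 2>
under TSO → <0 0 0 0>; <0 0 0 2>; <0 0 2 2>; <0 2 0 0>; <0 2 0 2>; <0 2 2 2>; <2 2 0 0>; <2 2 0 2>; <2 2 2 2>
under PSO → <0 0 0 0>; <0 0 0 2>; <0 0 2 0>; <0 0 2 2>; <0 2 0 0>; <0 2 0 2>; <0 2 2 0>; <0 2 2 2>; <2 2 0 0>; <2 2 0 2>; <2 2 2 0>; <2 2 2 2>
target <0 2 2 0> ∈ {PSO}

SC:no TSO:no PSO:yes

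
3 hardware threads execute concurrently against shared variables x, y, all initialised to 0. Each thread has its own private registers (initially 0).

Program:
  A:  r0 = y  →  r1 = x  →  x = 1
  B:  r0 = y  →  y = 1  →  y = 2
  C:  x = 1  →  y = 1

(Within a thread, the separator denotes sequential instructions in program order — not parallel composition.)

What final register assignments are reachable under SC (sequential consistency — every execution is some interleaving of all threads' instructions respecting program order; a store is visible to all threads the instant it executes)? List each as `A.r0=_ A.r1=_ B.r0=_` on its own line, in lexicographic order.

A.r0=0 A.r1=0 B.r0=0
A.r0=0 A.r1=0 B.r0=1
A.r0=0 A.r1=1 B.r0=0
A.r0=0 A.r1=1 B.r0=1
A.r0=1 A.r1=0 B.r0=0
A.r0=1 A.r1=1 B.r0=0
A.r0=1 A.r1=1 B.r0=1
A.r0=2 A.r1=0 B.r0=0
A.r0=2 A.r1=1 B.r0=0
A.r0=2 A.r1=1 B.r0=1

outcome vector order: (A.r0,A.r1,B.r0)
|SC outcomes| = 10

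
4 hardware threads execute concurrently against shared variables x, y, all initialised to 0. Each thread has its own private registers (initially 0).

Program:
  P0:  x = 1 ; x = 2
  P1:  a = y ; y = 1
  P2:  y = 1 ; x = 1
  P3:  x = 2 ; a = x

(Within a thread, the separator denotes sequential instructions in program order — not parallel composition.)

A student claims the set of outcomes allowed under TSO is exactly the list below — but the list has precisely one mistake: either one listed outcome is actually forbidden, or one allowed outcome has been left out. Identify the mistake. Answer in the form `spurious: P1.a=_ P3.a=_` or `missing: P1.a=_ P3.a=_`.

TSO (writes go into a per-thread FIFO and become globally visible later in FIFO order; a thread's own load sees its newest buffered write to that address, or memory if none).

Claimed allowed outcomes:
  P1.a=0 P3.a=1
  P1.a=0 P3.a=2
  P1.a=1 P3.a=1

outcome vector order: (P1.a,P3.a)
under TSO → 0/1; 0/2; 1/1; 1/2
TSO∖claimed = {1/2}

missing: P1.a=1 P3.a=2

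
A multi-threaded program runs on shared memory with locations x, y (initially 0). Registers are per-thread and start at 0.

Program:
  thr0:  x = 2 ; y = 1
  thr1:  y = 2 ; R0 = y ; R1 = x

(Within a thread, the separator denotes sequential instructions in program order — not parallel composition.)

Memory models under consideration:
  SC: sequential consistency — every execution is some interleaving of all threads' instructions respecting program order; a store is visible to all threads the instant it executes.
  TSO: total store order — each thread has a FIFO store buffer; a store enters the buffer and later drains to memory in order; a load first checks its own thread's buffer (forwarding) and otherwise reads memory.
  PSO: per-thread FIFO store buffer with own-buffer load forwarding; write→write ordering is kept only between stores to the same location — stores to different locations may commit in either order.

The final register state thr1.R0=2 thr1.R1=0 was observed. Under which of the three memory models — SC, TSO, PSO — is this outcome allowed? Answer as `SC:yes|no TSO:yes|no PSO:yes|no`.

outcome vector order: (thr1.R0,thr1.R1)
[SC] allowed = {(1,2) (2,0) (2,2)}
[TSO] allowed = {(1,2) (2,0) (2,2)}
[PSO] allowed = {(1,0) (1,2) (2,0) (2,2)}
target (2,0) ∈ {SC,TSO,PSO}

SC:yes TSO:yes PSO:yes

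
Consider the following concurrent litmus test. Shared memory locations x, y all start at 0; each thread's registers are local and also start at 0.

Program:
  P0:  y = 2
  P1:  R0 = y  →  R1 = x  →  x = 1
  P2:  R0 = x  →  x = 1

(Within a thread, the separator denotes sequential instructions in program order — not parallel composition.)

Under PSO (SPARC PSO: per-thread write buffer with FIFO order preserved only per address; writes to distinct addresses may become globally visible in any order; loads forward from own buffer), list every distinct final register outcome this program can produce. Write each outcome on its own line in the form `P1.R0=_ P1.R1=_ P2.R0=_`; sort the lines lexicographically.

P1.R0=0 P1.R1=0 P2.R0=0
P1.R0=0 P1.R1=0 P2.R0=1
P1.R0=0 P1.R1=1 P2.R0=0
P1.R0=2 P1.R1=0 P2.R0=0
P1.R0=2 P1.R1=0 P2.R0=1
P1.R0=2 P1.R1=1 P2.R0=0

outcome vector order: (P1.R0,P1.R1,P2.R0)
|PSO outcomes| = 6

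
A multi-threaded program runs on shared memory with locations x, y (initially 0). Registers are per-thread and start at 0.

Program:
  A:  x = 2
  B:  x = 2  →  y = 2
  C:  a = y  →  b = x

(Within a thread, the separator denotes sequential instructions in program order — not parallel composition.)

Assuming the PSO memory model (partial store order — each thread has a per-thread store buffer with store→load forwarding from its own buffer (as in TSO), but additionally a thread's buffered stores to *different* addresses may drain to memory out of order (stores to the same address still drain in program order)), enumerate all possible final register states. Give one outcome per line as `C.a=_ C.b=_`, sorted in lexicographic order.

outcome vector order: (C.a,C.b)
|PSO outcomes| = 4

C.a=0 C.b=0
C.a=0 C.b=2
C.a=2 C.b=0
C.a=2 C.b=2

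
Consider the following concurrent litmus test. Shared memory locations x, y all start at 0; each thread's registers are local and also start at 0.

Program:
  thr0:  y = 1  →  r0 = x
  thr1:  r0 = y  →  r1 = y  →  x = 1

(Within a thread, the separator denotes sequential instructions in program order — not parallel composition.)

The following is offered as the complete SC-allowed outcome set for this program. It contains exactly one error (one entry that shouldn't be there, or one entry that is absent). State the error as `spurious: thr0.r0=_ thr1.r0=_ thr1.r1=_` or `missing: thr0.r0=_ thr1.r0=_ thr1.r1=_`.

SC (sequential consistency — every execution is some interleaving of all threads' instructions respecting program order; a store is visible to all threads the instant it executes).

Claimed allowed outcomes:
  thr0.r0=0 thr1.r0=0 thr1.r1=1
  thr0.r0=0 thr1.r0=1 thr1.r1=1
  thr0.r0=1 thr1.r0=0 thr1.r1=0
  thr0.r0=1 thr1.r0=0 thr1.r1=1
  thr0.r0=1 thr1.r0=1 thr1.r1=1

missing: thr0.r0=0 thr1.r0=0 thr1.r1=0

outcome vector order: (thr0.r0,thr1.r0,thr1.r1)
[SC] allowed = {0/0/0, 0/0/1, 0/1/1, 1/0/0, 1/0/1, 1/1/1}
SC∖claimed = {0/0/0}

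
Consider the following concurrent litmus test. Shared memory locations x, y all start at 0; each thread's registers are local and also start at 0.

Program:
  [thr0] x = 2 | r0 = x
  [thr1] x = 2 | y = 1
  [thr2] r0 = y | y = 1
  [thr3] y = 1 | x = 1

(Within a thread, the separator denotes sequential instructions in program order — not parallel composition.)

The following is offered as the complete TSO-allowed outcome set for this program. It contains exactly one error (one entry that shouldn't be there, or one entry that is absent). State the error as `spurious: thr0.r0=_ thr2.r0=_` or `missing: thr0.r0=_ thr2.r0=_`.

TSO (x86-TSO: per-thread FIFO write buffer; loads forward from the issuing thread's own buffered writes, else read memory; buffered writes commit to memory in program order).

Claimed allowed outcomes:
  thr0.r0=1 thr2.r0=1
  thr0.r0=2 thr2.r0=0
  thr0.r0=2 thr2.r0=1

missing: thr0.r0=1 thr2.r0=0

outcome vector order: (thr0.r0,thr2.r0)
[TSO] allowed = {10, 11, 20, 21}
TSO∖claimed = {10}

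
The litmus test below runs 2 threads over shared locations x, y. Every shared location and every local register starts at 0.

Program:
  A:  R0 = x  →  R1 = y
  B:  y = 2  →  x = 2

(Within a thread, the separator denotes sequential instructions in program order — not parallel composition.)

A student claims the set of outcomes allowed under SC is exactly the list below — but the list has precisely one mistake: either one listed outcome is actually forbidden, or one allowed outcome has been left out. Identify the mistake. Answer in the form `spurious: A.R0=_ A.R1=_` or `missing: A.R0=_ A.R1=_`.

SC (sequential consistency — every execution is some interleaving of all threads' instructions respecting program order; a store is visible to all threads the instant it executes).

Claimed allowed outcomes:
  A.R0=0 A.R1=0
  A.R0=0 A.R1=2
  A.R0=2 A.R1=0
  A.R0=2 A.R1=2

outcome vector order: (A.R0,A.R1)
under SC → 00 02 22
claimed∖SC = {20}

spurious: A.R0=2 A.R1=0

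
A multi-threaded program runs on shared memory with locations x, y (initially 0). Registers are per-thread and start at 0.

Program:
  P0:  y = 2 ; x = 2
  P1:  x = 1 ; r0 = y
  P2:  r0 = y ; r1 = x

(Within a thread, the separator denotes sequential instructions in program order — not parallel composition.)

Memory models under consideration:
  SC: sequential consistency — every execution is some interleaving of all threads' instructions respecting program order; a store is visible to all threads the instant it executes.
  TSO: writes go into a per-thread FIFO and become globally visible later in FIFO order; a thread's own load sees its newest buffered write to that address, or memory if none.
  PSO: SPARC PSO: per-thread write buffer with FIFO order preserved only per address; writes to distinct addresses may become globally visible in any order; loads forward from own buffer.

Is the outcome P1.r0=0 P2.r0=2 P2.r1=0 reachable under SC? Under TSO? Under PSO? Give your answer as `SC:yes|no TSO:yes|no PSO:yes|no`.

outcome vector order: (P1.r0,P2.r0,P2.r1)
SC (11): (0,0,0); (0,0,1); (0,0,2); (0,2,1); (0,2,2); (2,0,0); (2,0,1); (2,0,2); (2,2,0); (2,2,1); (2,2,2)
TSO (12): (0,0,0); (0,0,1); (0,0,2); (0,2,0); (0,2,1); (0,2,2); (2,0,0); (2,0,1); (2,0,2); (2,2,0); (2,2,1); (2,2,2)
PSO (12): (0,0,0); (0,0,1); (0,0,2); (0,2,0); (0,2,1); (0,2,2); (2,0,0); (2,0,1); (2,0,2); (2,2,0); (2,2,1); (2,2,2)
target (0,2,0) ∈ {TSO,PSO}

SC:no TSO:yes PSO:yes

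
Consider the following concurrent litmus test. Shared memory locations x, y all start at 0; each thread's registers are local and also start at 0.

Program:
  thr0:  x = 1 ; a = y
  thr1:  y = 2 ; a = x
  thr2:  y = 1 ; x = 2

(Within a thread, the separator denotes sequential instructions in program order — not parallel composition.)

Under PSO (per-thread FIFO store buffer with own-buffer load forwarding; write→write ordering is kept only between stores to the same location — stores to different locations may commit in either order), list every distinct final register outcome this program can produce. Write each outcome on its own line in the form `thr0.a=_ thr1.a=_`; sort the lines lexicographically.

thr0.a=0 thr1.a=0
thr0.a=0 thr1.a=1
thr0.a=0 thr1.a=2
thr0.a=1 thr1.a=0
thr0.a=1 thr1.a=1
thr0.a=1 thr1.a=2
thr0.a=2 thr1.a=0
thr0.a=2 thr1.a=1
thr0.a=2 thr1.a=2

outcome vector order: (thr0.a,thr1.a)
|PSO outcomes| = 9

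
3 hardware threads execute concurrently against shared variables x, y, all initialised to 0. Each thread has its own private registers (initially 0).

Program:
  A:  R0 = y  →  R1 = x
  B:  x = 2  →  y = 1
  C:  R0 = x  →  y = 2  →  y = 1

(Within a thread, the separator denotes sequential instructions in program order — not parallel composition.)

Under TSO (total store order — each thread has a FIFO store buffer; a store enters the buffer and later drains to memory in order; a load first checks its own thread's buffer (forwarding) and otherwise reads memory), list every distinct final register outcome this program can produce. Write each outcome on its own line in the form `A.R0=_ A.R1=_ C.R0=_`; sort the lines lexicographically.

outcome vector order: (A.R0,A.R1,C.R0)
|TSO outcomes| = 10

A.R0=0 A.R1=0 C.R0=0
A.R0=0 A.R1=0 C.R0=2
A.R0=0 A.R1=2 C.R0=0
A.R0=0 A.R1=2 C.R0=2
A.R0=1 A.R1=0 C.R0=0
A.R0=1 A.R1=2 C.R0=0
A.R0=1 A.R1=2 C.R0=2
A.R0=2 A.R1=0 C.R0=0
A.R0=2 A.R1=2 C.R0=0
A.R0=2 A.R1=2 C.R0=2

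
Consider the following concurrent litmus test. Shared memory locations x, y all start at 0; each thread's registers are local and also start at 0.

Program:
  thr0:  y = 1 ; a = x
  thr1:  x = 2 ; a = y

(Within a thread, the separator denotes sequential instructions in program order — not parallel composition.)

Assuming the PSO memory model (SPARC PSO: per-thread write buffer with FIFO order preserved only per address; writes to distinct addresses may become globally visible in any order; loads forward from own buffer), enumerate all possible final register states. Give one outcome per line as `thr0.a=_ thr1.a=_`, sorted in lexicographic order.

thr0.a=0 thr1.a=0
thr0.a=0 thr1.a=1
thr0.a=2 thr1.a=0
thr0.a=2 thr1.a=1

outcome vector order: (thr0.a,thr1.a)
|PSO outcomes| = 4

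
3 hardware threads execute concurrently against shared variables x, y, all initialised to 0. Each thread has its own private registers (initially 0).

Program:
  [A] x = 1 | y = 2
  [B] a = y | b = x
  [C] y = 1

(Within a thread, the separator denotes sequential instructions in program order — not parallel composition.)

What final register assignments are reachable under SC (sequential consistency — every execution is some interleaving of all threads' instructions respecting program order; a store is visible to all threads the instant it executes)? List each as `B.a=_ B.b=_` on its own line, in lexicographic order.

outcome vector order: (B.a,B.b)
|SC outcomes| = 5

B.a=0 B.b=0
B.a=0 B.b=1
B.a=1 B.b=0
B.a=1 B.b=1
B.a=2 B.b=1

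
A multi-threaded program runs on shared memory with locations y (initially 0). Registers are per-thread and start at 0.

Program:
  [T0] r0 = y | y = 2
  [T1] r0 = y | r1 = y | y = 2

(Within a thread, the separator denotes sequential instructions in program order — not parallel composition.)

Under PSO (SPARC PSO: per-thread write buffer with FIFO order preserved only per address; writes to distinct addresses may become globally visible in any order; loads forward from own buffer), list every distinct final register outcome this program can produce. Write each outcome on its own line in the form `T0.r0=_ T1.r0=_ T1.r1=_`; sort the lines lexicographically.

T0.r0=0 T1.r0=0 T1.r1=0
T0.r0=0 T1.r0=0 T1.r1=2
T0.r0=0 T1.r0=2 T1.r1=2
T0.r0=2 T1.r0=0 T1.r1=0

outcome vector order: (T0.r0,T1.r0,T1.r1)
|PSO outcomes| = 4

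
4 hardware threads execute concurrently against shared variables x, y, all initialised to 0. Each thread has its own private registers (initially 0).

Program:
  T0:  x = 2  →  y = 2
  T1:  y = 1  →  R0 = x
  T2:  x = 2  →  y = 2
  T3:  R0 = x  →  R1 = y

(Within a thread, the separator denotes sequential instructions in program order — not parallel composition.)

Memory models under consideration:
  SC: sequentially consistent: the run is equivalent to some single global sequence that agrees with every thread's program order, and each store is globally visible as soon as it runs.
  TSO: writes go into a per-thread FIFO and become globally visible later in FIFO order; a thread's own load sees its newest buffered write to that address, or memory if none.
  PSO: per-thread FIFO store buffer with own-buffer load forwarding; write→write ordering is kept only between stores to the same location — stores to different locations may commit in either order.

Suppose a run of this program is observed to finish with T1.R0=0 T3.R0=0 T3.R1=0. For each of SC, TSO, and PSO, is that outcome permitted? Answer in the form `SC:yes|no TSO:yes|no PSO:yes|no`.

outcome vector order: (T1.R0,T3.R0,T3.R1)
under SC → <0 0 0> <0 0 1> <0 0 2> <0 2 1> <0 2 2> <2 0 0> <2 0 1> <2 0 2> <2 2 0> <2 2 1> <2 2 2>
under TSO → <0 0 0> <0 0 1> <0 0 2> <0 2 0> <0 2 1> <0 2 2> <2 0 0> <2 0 1> <2 0 2> <2 2 0> <2 2 1> <2 2 2>
under PSO → <0 0 0> <0 0 1> <0 0 2> <0 2 0> <0 2 1> <0 2 2> <2 0 0> <2 0 1> <2 0 2> <2 2 0> <2 2 1> <2 2 2>
target <0 0 0> ∈ {SC,TSO,PSO}

SC:yes TSO:yes PSO:yes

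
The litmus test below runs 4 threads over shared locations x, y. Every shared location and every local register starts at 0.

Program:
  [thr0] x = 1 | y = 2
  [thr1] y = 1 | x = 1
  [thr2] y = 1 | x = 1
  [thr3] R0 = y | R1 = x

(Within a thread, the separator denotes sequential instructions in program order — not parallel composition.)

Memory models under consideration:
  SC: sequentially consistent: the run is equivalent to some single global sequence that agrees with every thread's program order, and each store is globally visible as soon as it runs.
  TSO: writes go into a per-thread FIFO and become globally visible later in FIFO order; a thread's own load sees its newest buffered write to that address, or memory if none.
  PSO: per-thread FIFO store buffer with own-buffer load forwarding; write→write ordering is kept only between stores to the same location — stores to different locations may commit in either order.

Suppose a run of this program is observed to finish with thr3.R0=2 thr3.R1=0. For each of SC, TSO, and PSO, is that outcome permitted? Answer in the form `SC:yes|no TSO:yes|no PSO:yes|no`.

SC:no TSO:no PSO:yes

outcome vector order: (thr3.R0,thr3.R1)
SC: 5 outcomes — {00, 01, 10, 11, 21}
TSO: 5 outcomes — {00, 01, 10, 11, 21}
PSO: 6 outcomes — {00, 01, 10, 11, 20, 21}
target 20 ∈ {PSO}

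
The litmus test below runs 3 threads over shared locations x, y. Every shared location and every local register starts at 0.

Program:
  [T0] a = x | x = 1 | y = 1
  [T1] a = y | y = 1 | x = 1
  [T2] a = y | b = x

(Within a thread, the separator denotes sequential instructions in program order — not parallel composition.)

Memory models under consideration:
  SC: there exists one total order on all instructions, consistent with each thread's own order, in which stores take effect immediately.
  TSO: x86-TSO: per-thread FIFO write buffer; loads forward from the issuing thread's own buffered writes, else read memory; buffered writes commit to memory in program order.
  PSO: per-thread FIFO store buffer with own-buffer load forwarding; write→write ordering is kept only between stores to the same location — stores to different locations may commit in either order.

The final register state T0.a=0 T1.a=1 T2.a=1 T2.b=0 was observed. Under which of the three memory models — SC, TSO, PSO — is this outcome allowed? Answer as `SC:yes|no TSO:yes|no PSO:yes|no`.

SC:no TSO:no PSO:yes

outcome vector order: (T0.a,T1.a,T2.a,T2.b)
SC (11): 0/0/0/0 0/0/0/1 0/0/1/0 0/0/1/1 0/1/0/0 0/1/0/1 0/1/1/1 1/0/0/0 1/0/0/1 1/0/1/0 1/0/1/1
TSO (11): 0/0/0/0 0/0/0/1 0/0/1/0 0/0/1/1 0/1/0/0 0/1/0/1 0/1/1/1 1/0/0/0 1/0/0/1 1/0/1/0 1/0/1/1
PSO (12): 0/0/0/0 0/0/0/1 0/0/1/0 0/0/1/1 0/1/0/0 0/1/0/1 0/1/1/0 0/1/1/1 1/0/0/0 1/0/0/1 1/0/1/0 1/0/1/1
target 0/1/1/0 ∈ {PSO}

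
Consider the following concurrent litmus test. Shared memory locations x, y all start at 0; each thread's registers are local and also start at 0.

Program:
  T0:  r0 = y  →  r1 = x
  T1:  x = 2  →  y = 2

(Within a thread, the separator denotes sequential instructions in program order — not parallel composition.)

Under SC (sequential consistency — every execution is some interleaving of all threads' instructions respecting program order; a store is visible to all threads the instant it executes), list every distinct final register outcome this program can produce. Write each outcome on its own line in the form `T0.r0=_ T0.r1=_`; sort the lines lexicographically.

outcome vector order: (T0.r0,T0.r1)
|SC outcomes| = 3

T0.r0=0 T0.r1=0
T0.r0=0 T0.r1=2
T0.r0=2 T0.r1=2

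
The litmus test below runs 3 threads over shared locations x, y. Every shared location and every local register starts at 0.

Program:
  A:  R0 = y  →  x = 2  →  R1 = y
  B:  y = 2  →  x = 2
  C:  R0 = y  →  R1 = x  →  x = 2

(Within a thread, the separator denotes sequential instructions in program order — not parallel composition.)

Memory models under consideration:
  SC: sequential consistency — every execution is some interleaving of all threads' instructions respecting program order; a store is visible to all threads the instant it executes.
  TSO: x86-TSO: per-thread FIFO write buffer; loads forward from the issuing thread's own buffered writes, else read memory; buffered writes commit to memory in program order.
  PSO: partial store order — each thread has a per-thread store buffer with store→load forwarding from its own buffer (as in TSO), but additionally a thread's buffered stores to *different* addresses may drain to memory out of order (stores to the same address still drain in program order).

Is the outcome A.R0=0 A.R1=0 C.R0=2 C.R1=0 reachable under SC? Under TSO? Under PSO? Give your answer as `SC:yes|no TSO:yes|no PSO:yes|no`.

SC:no TSO:yes PSO:yes

outcome vector order: (A.R0,A.R1,C.R0,C.R1)
[SC] allowed = {<0 0 0 0>; <0 0 0 2>; <0 0 2 2>; <0 2 0 0>; <0 2 0 2>; <0 2 2 0>; <0 2 2 2>; <2 2 0 0>; <2 2 0 2>; <2 2 2 0>; <2 2 2 2>}
[TSO] allowed = {<0 0 0 0>; <0 0 0 2>; <0 0 2 0>; <0 0 2 2>; <0 2 0 0>; <0 2 0 2>; <0 2 2 0>; <0 2 2 2>; <2 2 0 0>; <2 2 0 2>; <2 2 2 0>; <2 2 2 2>}
[PSO] allowed = {<0 0 0 0>; <0 0 0 2>; <0 0 2 0>; <0 0 2 2>; <0 2 0 0>; <0 2 0 2>; <0 2 2 0>; <0 2 2 2>; <2 2 0 0>; <2 2 0 2>; <2 2 2 0>; <2 2 2 2>}
target <0 0 2 0> ∈ {TSO,PSO}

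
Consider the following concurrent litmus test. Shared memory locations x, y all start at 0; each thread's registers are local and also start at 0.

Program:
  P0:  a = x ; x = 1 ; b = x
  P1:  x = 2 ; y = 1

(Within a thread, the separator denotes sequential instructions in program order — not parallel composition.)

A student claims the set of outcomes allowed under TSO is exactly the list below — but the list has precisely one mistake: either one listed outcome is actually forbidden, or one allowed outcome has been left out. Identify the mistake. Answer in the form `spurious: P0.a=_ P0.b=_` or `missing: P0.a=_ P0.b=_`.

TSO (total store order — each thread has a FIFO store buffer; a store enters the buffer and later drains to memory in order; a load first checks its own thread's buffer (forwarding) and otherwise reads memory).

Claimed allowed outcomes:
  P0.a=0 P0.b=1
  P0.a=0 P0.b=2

outcome vector order: (P0.a,P0.b)
[TSO] allowed = {(0,1); (0,2); (2,1)}
TSO∖claimed = {(2,1)}

missing: P0.a=2 P0.b=1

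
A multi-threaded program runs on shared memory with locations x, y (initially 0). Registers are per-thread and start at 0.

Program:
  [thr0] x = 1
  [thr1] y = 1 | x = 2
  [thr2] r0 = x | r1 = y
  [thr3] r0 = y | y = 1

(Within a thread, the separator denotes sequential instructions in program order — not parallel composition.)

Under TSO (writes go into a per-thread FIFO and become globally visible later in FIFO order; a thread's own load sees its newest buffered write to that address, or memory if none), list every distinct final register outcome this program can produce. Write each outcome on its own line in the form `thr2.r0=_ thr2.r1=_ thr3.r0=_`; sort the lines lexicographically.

outcome vector order: (thr2.r0,thr2.r1,thr3.r0)
|TSO outcomes| = 10

thr2.r0=0 thr2.r1=0 thr3.r0=0
thr2.r0=0 thr2.r1=0 thr3.r0=1
thr2.r0=0 thr2.r1=1 thr3.r0=0
thr2.r0=0 thr2.r1=1 thr3.r0=1
thr2.r0=1 thr2.r1=0 thr3.r0=0
thr2.r0=1 thr2.r1=0 thr3.r0=1
thr2.r0=1 thr2.r1=1 thr3.r0=0
thr2.r0=1 thr2.r1=1 thr3.r0=1
thr2.r0=2 thr2.r1=1 thr3.r0=0
thr2.r0=2 thr2.r1=1 thr3.r0=1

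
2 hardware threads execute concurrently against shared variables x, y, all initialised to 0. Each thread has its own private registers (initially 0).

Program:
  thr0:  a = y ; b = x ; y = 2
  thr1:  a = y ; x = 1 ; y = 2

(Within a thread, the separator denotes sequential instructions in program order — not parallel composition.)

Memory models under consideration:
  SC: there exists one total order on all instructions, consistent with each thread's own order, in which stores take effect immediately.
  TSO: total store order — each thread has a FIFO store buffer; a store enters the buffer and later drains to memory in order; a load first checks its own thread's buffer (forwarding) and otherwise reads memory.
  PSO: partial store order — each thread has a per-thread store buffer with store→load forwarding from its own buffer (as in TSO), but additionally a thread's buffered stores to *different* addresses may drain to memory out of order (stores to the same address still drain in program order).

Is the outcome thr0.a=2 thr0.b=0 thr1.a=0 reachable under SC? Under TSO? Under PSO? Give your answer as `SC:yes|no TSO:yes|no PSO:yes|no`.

outcome vector order: (thr0.a,thr0.b,thr1.a)
[SC] allowed = {(0,0,0) (0,0,2) (0,1,0) (2,1,0)}
[TSO] allowed = {(0,0,0) (0,0,2) (0,1,0) (2,1,0)}
[PSO] allowed = {(0,0,0) (0,0,2) (0,1,0) (2,0,0) (2,1,0)}
target (2,0,0) ∈ {PSO}

SC:no TSO:no PSO:yes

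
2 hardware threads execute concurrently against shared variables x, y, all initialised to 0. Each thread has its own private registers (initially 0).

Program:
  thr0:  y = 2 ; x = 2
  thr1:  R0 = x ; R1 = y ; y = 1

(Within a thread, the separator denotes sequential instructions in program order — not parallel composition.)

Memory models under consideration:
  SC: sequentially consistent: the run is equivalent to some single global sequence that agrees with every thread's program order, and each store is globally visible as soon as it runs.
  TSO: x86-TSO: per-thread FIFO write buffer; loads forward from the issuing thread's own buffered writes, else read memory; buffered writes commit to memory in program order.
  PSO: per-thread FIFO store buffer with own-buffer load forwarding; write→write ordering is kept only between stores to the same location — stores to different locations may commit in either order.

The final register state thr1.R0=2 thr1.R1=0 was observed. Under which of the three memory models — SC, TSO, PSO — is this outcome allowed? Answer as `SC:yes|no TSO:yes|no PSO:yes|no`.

outcome vector order: (thr1.R0,thr1.R1)
SC (3): 00; 02; 22
TSO (3): 00; 02; 22
PSO (4): 00; 02; 20; 22
target 20 ∈ {PSO}

SC:no TSO:no PSO:yes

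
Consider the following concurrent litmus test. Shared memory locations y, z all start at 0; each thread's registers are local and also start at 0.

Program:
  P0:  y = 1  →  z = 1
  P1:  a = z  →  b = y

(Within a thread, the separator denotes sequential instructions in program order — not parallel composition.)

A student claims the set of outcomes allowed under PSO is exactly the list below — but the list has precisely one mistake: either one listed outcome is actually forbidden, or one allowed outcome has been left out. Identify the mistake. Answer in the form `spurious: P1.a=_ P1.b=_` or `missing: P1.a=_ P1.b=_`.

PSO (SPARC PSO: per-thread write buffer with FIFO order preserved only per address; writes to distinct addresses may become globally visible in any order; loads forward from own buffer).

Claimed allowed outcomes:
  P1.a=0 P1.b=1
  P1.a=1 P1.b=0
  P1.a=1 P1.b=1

outcome vector order: (P1.a,P1.b)
[PSO] allowed = {(0,0); (0,1); (1,0); (1,1)}
PSO∖claimed = {(0,0)}

missing: P1.a=0 P1.b=0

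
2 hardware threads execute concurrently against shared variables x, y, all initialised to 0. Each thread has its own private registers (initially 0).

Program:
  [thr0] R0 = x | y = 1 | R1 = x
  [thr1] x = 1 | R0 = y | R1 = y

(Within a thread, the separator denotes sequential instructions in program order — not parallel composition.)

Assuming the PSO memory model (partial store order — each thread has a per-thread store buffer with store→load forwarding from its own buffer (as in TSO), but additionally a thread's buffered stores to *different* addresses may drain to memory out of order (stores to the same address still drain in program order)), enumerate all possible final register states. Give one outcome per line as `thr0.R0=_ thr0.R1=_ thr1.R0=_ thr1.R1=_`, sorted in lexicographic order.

thr0.R0=0 thr0.R1=0 thr1.R0=0 thr1.R1=0
thr0.R0=0 thr0.R1=0 thr1.R0=0 thr1.R1=1
thr0.R0=0 thr0.R1=0 thr1.R0=1 thr1.R1=1
thr0.R0=0 thr0.R1=1 thr1.R0=0 thr1.R1=0
thr0.R0=0 thr0.R1=1 thr1.R0=0 thr1.R1=1
thr0.R0=0 thr0.R1=1 thr1.R0=1 thr1.R1=1
thr0.R0=1 thr0.R1=1 thr1.R0=0 thr1.R1=0
thr0.R0=1 thr0.R1=1 thr1.R0=0 thr1.R1=1
thr0.R0=1 thr0.R1=1 thr1.R0=1 thr1.R1=1

outcome vector order: (thr0.R0,thr0.R1,thr1.R0,thr1.R1)
|PSO outcomes| = 9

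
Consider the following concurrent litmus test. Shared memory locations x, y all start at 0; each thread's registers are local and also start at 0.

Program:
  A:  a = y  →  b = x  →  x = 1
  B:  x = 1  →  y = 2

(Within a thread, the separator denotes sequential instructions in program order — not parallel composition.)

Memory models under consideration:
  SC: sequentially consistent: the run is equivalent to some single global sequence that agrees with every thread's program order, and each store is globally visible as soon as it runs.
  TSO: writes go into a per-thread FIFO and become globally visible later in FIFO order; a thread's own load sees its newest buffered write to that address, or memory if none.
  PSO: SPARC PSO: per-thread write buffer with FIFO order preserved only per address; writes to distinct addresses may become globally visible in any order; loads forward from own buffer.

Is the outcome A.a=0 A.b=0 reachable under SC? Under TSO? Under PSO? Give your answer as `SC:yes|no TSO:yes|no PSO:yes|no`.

outcome vector order: (A.a,A.b)
SC: 3 outcomes — {<0 0>, <0 1>, <2 1>}
TSO: 3 outcomes — {<0 0>, <0 1>, <2 1>}
PSO: 4 outcomes — {<0 0>, <0 1>, <2 0>, <2 1>}
target <0 0> ∈ {SC,TSO,PSO}

SC:yes TSO:yes PSO:yes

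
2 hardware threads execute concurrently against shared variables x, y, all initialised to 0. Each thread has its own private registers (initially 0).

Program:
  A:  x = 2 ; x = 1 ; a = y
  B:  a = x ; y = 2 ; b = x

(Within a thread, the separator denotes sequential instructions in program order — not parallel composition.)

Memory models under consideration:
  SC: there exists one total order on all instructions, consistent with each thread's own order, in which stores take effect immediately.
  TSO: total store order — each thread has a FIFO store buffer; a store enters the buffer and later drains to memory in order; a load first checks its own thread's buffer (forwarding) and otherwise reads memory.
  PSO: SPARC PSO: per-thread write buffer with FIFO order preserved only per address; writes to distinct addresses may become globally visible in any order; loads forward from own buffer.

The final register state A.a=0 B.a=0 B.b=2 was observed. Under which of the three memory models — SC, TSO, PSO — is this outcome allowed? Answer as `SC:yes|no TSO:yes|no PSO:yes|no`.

outcome vector order: (A.a,B.a,B.b)
[SC] allowed = {0/0/1; 0/1/1; 0/2/1; 2/0/0; 2/0/1; 2/0/2; 2/1/1; 2/2/1; 2/2/2}
[TSO] allowed = {0/0/0; 0/0/1; 0/0/2; 0/1/1; 0/2/1; 0/2/2; 2/0/0; 2/0/1; 2/0/2; 2/1/1; 2/2/1; 2/2/2}
[PSO] allowed = {0/0/0; 0/0/1; 0/0/2; 0/1/1; 0/2/1; 0/2/2; 2/0/0; 2/0/1; 2/0/2; 2/1/1; 2/2/1; 2/2/2}
target 0/0/2 ∈ {TSO,PSO}

SC:no TSO:yes PSO:yes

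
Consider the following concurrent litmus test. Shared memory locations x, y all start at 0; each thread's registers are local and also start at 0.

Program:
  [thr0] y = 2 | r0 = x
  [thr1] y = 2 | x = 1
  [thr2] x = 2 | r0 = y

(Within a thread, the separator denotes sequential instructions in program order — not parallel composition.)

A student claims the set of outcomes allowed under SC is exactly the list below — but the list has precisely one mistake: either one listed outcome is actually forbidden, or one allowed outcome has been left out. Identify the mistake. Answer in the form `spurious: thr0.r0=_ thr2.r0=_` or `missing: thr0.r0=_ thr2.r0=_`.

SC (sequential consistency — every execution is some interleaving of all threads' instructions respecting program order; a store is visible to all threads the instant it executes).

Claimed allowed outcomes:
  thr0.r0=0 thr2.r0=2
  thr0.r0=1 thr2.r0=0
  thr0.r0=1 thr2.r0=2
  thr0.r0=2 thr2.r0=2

outcome vector order: (thr0.r0,thr2.r0)
SC: 5 outcomes — {(0,2), (1,0), (1,2), (2,0), (2,2)}
SC∖claimed = {(2,0)}

missing: thr0.r0=2 thr2.r0=0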